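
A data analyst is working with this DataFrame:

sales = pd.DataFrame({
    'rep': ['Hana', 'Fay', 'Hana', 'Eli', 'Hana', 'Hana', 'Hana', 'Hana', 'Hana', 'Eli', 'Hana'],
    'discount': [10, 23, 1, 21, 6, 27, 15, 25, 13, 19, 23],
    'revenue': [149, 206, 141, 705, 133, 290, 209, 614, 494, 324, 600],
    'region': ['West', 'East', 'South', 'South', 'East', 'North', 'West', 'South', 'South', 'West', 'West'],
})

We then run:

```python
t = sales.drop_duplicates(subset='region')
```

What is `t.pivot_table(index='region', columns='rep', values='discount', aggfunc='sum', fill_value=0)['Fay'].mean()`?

5.75

drop duplicate region (keep=first):
    rep  discount  revenue region
0  Hana        10      149   West
1   Fay        23      206   East
2  Hana         1      141  South
5  Hana        27      290  North
pivot: rows=region, cols=rep, sum(discount):
rep     Fay  Hana
region           
East     23     0
North     0    27
South     0     1
West      0    10
So mean() = 5.75.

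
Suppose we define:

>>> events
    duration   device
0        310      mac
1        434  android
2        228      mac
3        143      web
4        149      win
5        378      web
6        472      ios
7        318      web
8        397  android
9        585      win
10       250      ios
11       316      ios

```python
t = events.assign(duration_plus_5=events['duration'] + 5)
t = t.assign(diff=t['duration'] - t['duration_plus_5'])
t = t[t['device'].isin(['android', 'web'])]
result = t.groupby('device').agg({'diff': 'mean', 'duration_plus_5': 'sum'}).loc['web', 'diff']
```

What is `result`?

add column duration_plus_5 = events['duration'] + 5:
    duration   device  duration_plus_5
0        310      mac              315
1        434  android              439
2        228      mac              233
3        143      web              148
4        149      win              154
5        378      web              383
6        472      ios              477
7        318      web              323
8        397  android              402
9        585      win              590
10       250      ios              255
11       316      ios              321
add column diff = t['duration'] - t['duration_plus_5']:
    duration   device  duration_plus_5  diff
0        310      mac              315    -5
1        434  android              439    -5
2        228      mac              233    -5
3        143      web              148    -5
4        149      win              154    -5
5        378      web              383    -5
6        472      ios              477    -5
7        318      web              323    -5
8        397  android              402    -5
9        585      win              590    -5
10       250      ios              255    -5
11       316      ios              321    -5
filter rows where device in ['android', 'web']:
   duration   device  duration_plus_5  diff
1       434  android              439    -5
3       143      web              148    -5
5       378      web              383    -5
7       318      web              323    -5
8       397  android              402    -5
group by device: mean(diff), sum(duration_plus_5):
         diff  duration_plus_5
device                        
android  -5.0              841
web      -5.0              854
Then the value at row 'web', column 'diff': -5.0

-5.0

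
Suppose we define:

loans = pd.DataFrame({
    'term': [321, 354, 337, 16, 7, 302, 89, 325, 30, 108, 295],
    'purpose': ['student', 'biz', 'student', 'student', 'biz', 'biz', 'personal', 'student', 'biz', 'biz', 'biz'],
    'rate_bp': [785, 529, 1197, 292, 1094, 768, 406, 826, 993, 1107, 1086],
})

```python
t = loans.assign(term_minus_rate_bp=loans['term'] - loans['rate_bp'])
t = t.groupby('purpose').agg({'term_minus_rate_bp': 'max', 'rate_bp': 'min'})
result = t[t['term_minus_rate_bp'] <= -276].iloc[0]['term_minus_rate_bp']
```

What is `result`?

add column term_minus_rate_bp = loans['term'] - loans['rate_bp']:
    term   purpose  rate_bp  term_minus_rate_bp
0    321   student      785                -464
1    354       biz      529                -175
2    337   student     1197                -860
3     16   student      292                -276
4      7       biz     1094               -1087
5    302       biz      768                -466
6     89  personal      406                -317
7    325   student      826                -501
8     30       biz      993                -963
9    108       biz     1107                -999
10   295       biz     1086                -791
group by purpose: max(term_minus_rate_bp), min(rate_bp):
          term_minus_rate_bp  rate_bp
purpose                              
biz                     -175      529
personal                -317      406
student                 -276      292
filter rows where term_minus_rate_bp <= -276:
          term_minus_rate_bp  rate_bp
purpose                              
personal                -317      406
student                 -276      292

-317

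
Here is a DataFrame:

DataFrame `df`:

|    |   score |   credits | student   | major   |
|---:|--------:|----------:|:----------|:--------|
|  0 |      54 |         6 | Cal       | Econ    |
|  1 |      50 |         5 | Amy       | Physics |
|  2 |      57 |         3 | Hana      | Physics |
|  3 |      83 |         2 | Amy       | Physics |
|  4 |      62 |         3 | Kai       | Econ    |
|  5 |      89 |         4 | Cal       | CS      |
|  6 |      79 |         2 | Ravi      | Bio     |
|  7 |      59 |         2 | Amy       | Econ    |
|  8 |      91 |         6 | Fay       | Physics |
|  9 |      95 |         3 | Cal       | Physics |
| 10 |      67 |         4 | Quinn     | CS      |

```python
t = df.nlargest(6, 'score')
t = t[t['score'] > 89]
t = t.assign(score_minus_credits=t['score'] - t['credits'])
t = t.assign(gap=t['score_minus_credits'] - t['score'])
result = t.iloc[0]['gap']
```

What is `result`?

take 6 rows with largest score:
    score  credits student    major
9      95        3     Cal  Physics
8      91        6     Fay  Physics
5      89        4     Cal       CS
3      83        2     Amy  Physics
6      79        2    Ravi      Bio
10     67        4   Quinn       CS
filter rows where score > 89:
   score  credits student    major
9     95        3     Cal  Physics
8     91        6     Fay  Physics
add column score_minus_credits = t['score'] - t['credits']:
   score  credits student    major  score_minus_credits
9     95        3     Cal  Physics                   92
8     91        6     Fay  Physics                   85
add column gap = t['score_minus_credits'] - t['score']:
   score  credits student    major  score_minus_credits  gap
9     95        3     Cal  Physics                   92   -3
8     91        6     Fay  Physics                   85   -6
Hence -3.

-3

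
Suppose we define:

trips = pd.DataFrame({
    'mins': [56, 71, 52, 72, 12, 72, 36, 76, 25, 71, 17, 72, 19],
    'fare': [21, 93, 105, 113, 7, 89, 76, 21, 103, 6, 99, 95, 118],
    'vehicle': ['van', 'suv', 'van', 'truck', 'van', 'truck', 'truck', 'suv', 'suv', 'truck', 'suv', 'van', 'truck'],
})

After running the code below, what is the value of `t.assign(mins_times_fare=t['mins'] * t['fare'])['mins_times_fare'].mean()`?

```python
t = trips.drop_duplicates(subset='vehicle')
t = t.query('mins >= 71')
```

drop duplicate vehicle (keep=first):
   mins  fare vehicle
0    56    21     van
1    71    93     suv
3    72   113   truck
filter rows where mins >= 71:
   mins  fare vehicle
1    71    93     suv
3    72   113   truck
add column mins_times_fare = t['mins'] * t['fare']:
   mins  fare vehicle  mins_times_fare
1    71    93     suv             6603
3    72   113   truck             8136

7369.5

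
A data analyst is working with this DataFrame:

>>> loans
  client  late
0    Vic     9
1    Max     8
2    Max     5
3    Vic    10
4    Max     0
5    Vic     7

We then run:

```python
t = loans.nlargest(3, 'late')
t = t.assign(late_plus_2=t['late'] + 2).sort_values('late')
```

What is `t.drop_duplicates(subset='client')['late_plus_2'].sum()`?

21

take 3 rows with largest late:
  client  late
3    Vic    10
0    Vic     9
1    Max     8
add column late_plus_2 = t['late'] + 2:
  client  late  late_plus_2
3    Vic    10           12
0    Vic     9           11
1    Max     8           10
sort by late:
  client  late  late_plus_2
1    Max     8           10
0    Vic     9           11
3    Vic    10           12
drop duplicate client (keep=first):
  client  late  late_plus_2
1    Max     8           10
0    Vic     9           11
Hence 21.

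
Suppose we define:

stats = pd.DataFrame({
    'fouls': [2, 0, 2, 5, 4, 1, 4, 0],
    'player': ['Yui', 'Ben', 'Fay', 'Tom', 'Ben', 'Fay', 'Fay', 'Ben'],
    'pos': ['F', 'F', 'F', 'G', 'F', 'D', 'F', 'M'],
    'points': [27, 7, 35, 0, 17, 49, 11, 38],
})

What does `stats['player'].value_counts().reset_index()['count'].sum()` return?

8

value_counts of player:
player
Ben    3
Fay    3
Yui    1
Tom    1
Name: count, dtype: int64
reset_index():
  player  count
0    Ben      3
1    Fay      3
2    Yui      1
3    Tom      1
So sum() = 8.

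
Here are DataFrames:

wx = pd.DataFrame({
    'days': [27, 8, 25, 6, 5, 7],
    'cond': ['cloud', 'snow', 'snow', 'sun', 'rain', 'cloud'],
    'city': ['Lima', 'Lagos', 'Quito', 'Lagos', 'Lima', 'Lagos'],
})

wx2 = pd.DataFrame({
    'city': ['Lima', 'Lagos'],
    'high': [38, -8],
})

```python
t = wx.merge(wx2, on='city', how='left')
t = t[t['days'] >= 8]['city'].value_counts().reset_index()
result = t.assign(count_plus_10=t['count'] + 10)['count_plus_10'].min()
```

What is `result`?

merge on 'city' (how='left') → 6 rows:
   days   cond   city  high
0    27  cloud   Lima  38.0
1     8   snow  Lagos  -8.0
2    25   snow  Quito   NaN
3     6    sun  Lagos  -8.0
4     5   rain   Lima  38.0
5     7  cloud  Lagos  -8.0
filter rows where days >= 8:
   days   cond   city  high
0    27  cloud   Lima  38.0
1     8   snow  Lagos  -8.0
2    25   snow  Quito   NaN
value_counts of city:
city
Lima     1
Lagos    1
Quito    1
Name: count, dtype: int64
reset_index():
    city  count
0   Lima      1
1  Lagos      1
2  Quito      1
add column count_plus_10 = t['count'] + 10:
    city  count  count_plus_10
0   Lima      1             11
1  Lagos      1             11
2  Quito      1             11
Taking the min of column 'count_plus_10' gives 11.

11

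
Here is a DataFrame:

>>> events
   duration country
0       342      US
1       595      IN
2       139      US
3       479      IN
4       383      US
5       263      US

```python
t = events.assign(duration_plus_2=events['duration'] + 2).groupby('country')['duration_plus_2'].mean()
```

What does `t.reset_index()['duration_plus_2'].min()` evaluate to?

283.75

add column duration_plus_2 = events['duration'] + 2:
   duration country  duration_plus_2
0       342      US              344
1       595      IN              597
2       139      US              141
3       479      IN              481
4       383      US              385
5       263      US              265
group by country, mean of duration_plus_2:
country
IN    539.00
US    283.75
Name: duration_plus_2, dtype: float64
reset_index():
  country  duration_plus_2
0      IN           539.00
1      US           283.75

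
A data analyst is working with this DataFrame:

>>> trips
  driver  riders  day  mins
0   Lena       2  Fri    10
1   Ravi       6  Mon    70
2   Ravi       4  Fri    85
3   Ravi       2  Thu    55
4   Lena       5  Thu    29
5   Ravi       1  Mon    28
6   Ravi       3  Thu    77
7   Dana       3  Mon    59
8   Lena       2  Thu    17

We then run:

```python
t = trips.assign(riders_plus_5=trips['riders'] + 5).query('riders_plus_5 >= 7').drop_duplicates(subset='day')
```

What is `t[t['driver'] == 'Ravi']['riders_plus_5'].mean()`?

9.0

add column riders_plus_5 = trips['riders'] + 5:
  driver  riders  day  mins  riders_plus_5
0   Lena       2  Fri    10              7
1   Ravi       6  Mon    70             11
2   Ravi       4  Fri    85              9
3   Ravi       2  Thu    55              7
4   Lena       5  Thu    29             10
5   Ravi       1  Mon    28              6
6   Ravi       3  Thu    77              8
7   Dana       3  Mon    59              8
8   Lena       2  Thu    17              7
filter rows where riders_plus_5 >= 7:
  driver  riders  day  mins  riders_plus_5
0   Lena       2  Fri    10              7
1   Ravi       6  Mon    70             11
2   Ravi       4  Fri    85              9
3   Ravi       2  Thu    55              7
4   Lena       5  Thu    29             10
6   Ravi       3  Thu    77              8
7   Dana       3  Mon    59              8
8   Lena       2  Thu    17              7
drop duplicate day (keep=first):
  driver  riders  day  mins  riders_plus_5
0   Lena       2  Fri    10              7
1   Ravi       6  Mon    70             11
3   Ravi       2  Thu    55              7
filter rows where driver == 'Ravi':
  driver  riders  day  mins  riders_plus_5
1   Ravi       6  Mon    70             11
3   Ravi       2  Thu    55              7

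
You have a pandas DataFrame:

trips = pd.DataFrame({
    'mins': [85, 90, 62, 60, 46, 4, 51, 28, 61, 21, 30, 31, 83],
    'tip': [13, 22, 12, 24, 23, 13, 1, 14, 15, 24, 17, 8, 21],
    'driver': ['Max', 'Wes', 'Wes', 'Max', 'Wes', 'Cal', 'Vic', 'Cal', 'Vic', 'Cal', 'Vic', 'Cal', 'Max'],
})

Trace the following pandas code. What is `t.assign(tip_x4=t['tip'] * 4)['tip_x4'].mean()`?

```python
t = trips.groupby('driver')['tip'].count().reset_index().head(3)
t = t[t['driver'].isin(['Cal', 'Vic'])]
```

group by driver, count of tip:
driver
Cal    4
Max    3
Vic    3
Wes    3
Name: tip, dtype: int64
reset_index():
  driver  tip
0    Cal    4
1    Max    3
2    Vic    3
3    Wes    3
take first 3 rows:
  driver  tip
0    Cal    4
1    Max    3
2    Vic    3
filter rows where driver in ['Cal', 'Vic']:
  driver  tip
0    Cal    4
2    Vic    3
add column tip_x4 = t['tip'] * 4:
  driver  tip  tip_x4
0    Cal    4      16
2    Vic    3      12
Finally, mean of column 'tip_x4' = 14.0.

14.0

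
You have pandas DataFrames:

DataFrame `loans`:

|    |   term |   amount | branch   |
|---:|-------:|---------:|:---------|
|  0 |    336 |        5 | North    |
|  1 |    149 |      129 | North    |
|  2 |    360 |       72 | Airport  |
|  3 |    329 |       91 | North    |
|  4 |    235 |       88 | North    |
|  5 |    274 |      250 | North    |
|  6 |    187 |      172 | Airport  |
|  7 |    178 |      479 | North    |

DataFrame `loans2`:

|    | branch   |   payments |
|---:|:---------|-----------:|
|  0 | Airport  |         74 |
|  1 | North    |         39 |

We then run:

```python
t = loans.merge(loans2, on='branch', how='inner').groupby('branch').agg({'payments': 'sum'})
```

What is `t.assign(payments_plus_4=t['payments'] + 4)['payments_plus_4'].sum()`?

390

merge on 'branch' (how='inner') → 8 rows:
   term  amount   branch  payments
0   336       5    North        39
1   149     129    North        39
2   360      72  Airport        74
3   329      91    North        39
4   235      88    North        39
5   274     250    North        39
6   187     172  Airport        74
7   178     479    North        39
group by branch, sum of payments:
         payments
branch           
Airport       148
North         234
add column payments_plus_4 = t['payments'] + 4:
         payments  payments_plus_4
branch                            
Airport       148              152
North         234              238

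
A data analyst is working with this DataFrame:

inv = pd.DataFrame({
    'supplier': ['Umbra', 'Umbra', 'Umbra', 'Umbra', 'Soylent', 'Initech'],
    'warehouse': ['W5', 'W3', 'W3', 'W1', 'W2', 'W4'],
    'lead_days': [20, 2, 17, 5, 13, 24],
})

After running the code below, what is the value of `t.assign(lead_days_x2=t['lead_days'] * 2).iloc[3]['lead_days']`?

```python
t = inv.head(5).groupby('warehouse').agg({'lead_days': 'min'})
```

20

take first 5 rows:
  supplier warehouse  lead_days
0    Umbra        W5         20
1    Umbra        W3          2
2    Umbra        W3         17
3    Umbra        W1          5
4  Soylent        W2         13
group by warehouse, min of lead_days:
           lead_days
warehouse           
W1                 5
W2                13
W3                 2
W5                20
add column lead_days_x2 = t['lead_days'] * 2:
           lead_days  lead_days_x2
warehouse                         
W1                 5            10
W2                13            26
W3                 2             4
W5                20            40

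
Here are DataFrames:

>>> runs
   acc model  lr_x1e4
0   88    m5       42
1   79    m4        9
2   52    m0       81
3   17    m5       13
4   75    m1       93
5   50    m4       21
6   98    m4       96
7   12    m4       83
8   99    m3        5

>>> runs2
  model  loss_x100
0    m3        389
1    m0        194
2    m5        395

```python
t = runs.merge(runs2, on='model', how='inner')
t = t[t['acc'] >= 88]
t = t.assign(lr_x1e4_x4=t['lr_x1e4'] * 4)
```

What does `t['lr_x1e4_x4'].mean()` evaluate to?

merge on 'model' (how='inner') → 4 rows:
   acc model  lr_x1e4  loss_x100
0   88    m5       42        395
1   52    m0       81        194
2   17    m5       13        395
3   99    m3        5        389
filter rows where acc >= 88:
   acc model  lr_x1e4  loss_x100
0   88    m5       42        395
3   99    m3        5        389
add column lr_x1e4_x4 = t['lr_x1e4'] * 4:
   acc model  lr_x1e4  loss_x100  lr_x1e4_x4
0   88    m5       42        395         168
3   99    m3        5        389          20
Finally, mean of column 'lr_x1e4_x4' = 94.0.

94.0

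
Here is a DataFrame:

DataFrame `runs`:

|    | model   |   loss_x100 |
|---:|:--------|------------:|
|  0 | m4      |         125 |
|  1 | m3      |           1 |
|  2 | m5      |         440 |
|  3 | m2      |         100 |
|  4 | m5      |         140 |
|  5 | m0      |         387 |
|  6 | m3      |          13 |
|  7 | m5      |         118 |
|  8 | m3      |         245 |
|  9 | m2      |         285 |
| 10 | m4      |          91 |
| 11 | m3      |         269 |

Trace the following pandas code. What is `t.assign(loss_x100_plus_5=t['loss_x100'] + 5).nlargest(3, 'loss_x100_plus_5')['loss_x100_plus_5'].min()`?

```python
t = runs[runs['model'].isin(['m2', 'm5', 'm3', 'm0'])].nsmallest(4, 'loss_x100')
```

18

filter rows where model in ['m2', 'm5', 'm3', 'm0']:
   model  loss_x100
1     m3          1
2     m5        440
3     m2        100
4     m5        140
5     m0        387
6     m3         13
7     m5        118
8     m3        245
9     m2        285
11    m3        269
take 4 rows with smallest loss_x100:
  model  loss_x100
1    m3          1
6    m3         13
3    m2        100
7    m5        118
add column loss_x100_plus_5 = t['loss_x100'] + 5:
  model  loss_x100  loss_x100_plus_5
1    m3          1                 6
6    m3         13                18
3    m2        100               105
7    m5        118               123
take 3 rows with largest loss_x100_plus_5:
  model  loss_x100  loss_x100_plus_5
7    m5        118               123
3    m2        100               105
6    m3         13                18
min of column 'loss_x100_plus_5' → 18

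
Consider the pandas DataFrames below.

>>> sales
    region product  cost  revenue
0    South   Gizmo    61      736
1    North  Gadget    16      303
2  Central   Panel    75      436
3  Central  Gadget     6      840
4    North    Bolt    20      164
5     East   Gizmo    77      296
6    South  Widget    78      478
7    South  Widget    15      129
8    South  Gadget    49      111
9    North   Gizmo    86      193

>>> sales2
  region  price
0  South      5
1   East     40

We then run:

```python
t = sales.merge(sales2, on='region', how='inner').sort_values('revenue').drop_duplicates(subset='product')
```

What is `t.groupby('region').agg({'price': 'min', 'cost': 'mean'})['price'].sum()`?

merge on 'region' (how='inner') → 5 rows:
  region product  cost  revenue  price
0  South   Gizmo    61      736      5
1   East   Gizmo    77      296     40
2  South  Widget    78      478      5
3  South  Widget    15      129      5
4  South  Gadget    49      111      5
sort by revenue:
  region product  cost  revenue  price
4  South  Gadget    49      111      5
3  South  Widget    15      129      5
1   East   Gizmo    77      296     40
2  South  Widget    78      478      5
0  South   Gizmo    61      736      5
drop duplicate product (keep=first):
  region product  cost  revenue  price
4  South  Gadget    49      111      5
3  South  Widget    15      129      5
1   East   Gizmo    77      296     40
group by region: min(price), mean(cost):
        price  cost
region             
East       40  77.0
South       5  32.0

45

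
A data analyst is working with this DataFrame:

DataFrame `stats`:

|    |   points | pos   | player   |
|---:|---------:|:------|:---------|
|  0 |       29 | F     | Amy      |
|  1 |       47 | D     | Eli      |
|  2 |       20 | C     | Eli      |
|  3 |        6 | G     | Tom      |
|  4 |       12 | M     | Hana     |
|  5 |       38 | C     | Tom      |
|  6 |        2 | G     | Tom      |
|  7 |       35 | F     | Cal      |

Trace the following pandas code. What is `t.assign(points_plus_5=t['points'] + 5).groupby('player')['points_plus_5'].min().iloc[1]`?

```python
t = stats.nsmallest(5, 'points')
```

25

take 5 rows with smallest points:
   points pos player
6       2   G    Tom
3       6   G    Tom
4      12   M   Hana
2      20   C    Eli
0      29   F    Amy
add column points_plus_5 = t['points'] + 5:
   points pos player  points_plus_5
6       2   G    Tom              7
3       6   G    Tom             11
4      12   M   Hana             17
2      20   C    Eli             25
0      29   F    Amy             34
group by player, min of points_plus_5:
player
Amy     34
Eli     25
Hana    17
Tom      7
Name: points_plus_5, dtype: int64
Then the value at position 1: 25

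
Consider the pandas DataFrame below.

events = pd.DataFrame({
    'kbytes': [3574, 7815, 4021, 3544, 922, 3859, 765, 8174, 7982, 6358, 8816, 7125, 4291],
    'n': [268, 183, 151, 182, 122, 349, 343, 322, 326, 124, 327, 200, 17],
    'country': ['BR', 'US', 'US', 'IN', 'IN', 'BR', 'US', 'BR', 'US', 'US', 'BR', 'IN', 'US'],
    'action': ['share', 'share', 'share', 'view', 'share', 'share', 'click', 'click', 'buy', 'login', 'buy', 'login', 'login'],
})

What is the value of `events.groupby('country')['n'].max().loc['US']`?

343

group by country, max of n:
country
BR    349
IN    200
US    343
Name: n, dtype: int64
Finally, value at index 'US' = 343.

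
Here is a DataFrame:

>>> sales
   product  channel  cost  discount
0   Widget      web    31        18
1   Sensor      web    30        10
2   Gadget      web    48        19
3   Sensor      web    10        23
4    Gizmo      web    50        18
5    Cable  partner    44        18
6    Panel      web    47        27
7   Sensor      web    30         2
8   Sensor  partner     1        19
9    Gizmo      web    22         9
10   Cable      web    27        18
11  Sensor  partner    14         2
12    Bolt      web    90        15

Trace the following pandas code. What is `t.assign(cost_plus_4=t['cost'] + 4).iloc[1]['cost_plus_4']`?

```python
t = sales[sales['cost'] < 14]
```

filter rows where cost < 14:
  product  channel  cost  discount
3  Sensor      web    10        23
8  Sensor  partner     1        19
add column cost_plus_4 = t['cost'] + 4:
  product  channel  cost  discount  cost_plus_4
3  Sensor      web    10        23           14
8  Sensor  partner     1        19            5
Then the value at position 1, column 'cost_plus_4': 5

5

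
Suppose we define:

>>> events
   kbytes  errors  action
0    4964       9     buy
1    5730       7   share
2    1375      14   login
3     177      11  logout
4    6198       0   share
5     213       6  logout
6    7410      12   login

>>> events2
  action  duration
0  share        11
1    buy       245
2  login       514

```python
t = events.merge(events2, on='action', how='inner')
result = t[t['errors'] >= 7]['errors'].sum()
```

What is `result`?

42

merge on 'action' (how='inner') → 5 rows:
   kbytes  errors action  duration
0    4964       9    buy       245
1    5730       7  share        11
2    1375      14  login       514
3    6198       0  share        11
4    7410      12  login       514
filter rows where errors >= 7:
   kbytes  errors action  duration
0    4964       9    buy       245
1    5730       7  share        11
2    1375      14  login       514
4    7410      12  login       514
The sum of column 'errors' is 42.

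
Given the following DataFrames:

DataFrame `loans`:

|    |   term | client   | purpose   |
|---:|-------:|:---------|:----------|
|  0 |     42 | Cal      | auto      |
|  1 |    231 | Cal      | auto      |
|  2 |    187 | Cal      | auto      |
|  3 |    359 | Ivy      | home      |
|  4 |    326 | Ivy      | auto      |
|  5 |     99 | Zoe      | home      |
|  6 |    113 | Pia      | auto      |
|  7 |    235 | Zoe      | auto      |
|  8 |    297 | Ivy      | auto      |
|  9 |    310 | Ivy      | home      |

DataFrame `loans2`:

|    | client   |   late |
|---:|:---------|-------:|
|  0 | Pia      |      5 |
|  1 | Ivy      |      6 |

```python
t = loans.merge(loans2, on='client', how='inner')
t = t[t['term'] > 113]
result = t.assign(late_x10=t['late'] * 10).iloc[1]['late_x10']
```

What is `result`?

60

merge on 'client' (how='inner') → 5 rows:
   term client purpose  late
0   359    Ivy    home     6
1   326    Ivy    auto     6
2   113    Pia    auto     5
3   297    Ivy    auto     6
4   310    Ivy    home     6
filter rows where term > 113:
   term client purpose  late
0   359    Ivy    home     6
1   326    Ivy    auto     6
3   297    Ivy    auto     6
4   310    Ivy    home     6
add column late_x10 = t['late'] * 10:
   term client purpose  late  late_x10
0   359    Ivy    home     6        60
1   326    Ivy    auto     6        60
3   297    Ivy    auto     6        60
4   310    Ivy    home     6        60
value at position 1, column 'late_x10' → 60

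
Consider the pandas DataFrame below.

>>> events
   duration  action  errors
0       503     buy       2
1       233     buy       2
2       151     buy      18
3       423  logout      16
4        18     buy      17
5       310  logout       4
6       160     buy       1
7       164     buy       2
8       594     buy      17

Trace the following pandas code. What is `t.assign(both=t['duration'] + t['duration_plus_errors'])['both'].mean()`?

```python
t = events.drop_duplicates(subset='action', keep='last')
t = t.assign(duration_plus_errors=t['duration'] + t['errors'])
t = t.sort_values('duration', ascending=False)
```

drop duplicate action (keep=last):
   duration  action  errors
5       310  logout       4
8       594     buy      17
add column duration_plus_errors = t['duration'] + t['errors']:
   duration  action  errors  duration_plus_errors
5       310  logout       4                   314
8       594     buy      17                   611
sort by duration descending:
   duration  action  errors  duration_plus_errors
8       594     buy      17                   611
5       310  logout       4                   314
add column both = t['duration'] + t['duration_plus_errors']:
   duration  action  errors  duration_plus_errors  both
8       594     buy      17                   611  1205
5       310  logout       4                   314   624
Then the mean of column 'both': 914.5

914.5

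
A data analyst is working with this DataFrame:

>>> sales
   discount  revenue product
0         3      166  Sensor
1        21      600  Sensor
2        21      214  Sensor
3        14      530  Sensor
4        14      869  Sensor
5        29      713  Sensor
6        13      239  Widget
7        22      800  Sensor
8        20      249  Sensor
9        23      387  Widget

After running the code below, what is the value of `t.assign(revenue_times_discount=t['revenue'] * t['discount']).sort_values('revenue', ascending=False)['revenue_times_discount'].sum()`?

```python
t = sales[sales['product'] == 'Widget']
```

12008

filter rows where product == 'Widget':
   discount  revenue product
6        13      239  Widget
9        23      387  Widget
add column revenue_times_discount = t['revenue'] * t['discount']:
   discount  revenue product  revenue_times_discount
6        13      239  Widget                    3107
9        23      387  Widget                    8901
sort by revenue descending:
   discount  revenue product  revenue_times_discount
9        23      387  Widget                    8901
6        13      239  Widget                    3107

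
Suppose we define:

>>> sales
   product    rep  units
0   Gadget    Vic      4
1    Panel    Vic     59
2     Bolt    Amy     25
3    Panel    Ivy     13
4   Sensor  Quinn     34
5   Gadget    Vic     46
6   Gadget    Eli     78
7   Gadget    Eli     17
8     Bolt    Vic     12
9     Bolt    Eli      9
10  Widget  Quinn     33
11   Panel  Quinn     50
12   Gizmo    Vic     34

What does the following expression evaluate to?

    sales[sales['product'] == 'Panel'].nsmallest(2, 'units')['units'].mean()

31.5

filter rows where product == 'Panel':
   product    rep  units
1    Panel    Vic     59
3    Panel    Ivy     13
11   Panel  Quinn     50
take 2 rows with smallest units:
   product    rep  units
3    Panel    Ivy     13
11   Panel  Quinn     50
Then the mean of column 'units': 31.5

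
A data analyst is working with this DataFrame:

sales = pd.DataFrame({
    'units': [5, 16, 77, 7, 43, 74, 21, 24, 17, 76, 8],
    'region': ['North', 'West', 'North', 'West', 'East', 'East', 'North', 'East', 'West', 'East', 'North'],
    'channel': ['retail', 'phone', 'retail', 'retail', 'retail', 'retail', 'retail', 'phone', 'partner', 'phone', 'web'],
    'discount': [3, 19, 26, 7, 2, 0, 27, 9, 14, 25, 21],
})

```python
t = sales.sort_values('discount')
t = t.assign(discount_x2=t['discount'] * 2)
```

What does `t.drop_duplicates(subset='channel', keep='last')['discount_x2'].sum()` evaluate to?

sort by discount:
    units region  channel  discount
5      74   East   retail         0
4      43   East   retail         2
0       5  North   retail         3
3       7   West   retail         7
7      24   East    phone         9
8      17   West  partner        14
1      16   West    phone        19
10      8  North      web        21
9      76   East    phone        25
2      77  North   retail        26
6      21  North   retail        27
add column discount_x2 = t['discount'] * 2:
    units region  channel  discount  discount_x2
5      74   East   retail         0            0
4      43   East   retail         2            4
0       5  North   retail         3            6
3       7   West   retail         7           14
7      24   East    phone         9           18
8      17   West  partner        14           28
1      16   West    phone        19           38
10      8  North      web        21           42
9      76   East    phone        25           50
2      77  North   retail        26           52
6      21  North   retail        27           54
drop duplicate channel (keep=last):
    units region  channel  discount  discount_x2
8      17   West  partner        14           28
10      8  North      web        21           42
9      76   East    phone        25           50
6      21  North   retail        27           54

174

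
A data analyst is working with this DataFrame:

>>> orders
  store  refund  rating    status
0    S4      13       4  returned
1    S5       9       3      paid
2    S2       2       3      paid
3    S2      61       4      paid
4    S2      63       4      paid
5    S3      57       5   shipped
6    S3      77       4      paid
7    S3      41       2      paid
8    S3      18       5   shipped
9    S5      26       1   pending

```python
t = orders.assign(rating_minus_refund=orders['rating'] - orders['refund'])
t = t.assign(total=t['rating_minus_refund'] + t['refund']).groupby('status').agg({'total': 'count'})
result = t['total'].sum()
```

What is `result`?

10

add column rating_minus_refund = orders['rating'] - orders['refund']:
  store  refund  rating    status  rating_minus_refund
0    S4      13       4  returned                   -9
1    S5       9       3      paid                   -6
2    S2       2       3      paid                    1
3    S2      61       4      paid                  -57
4    S2      63       4      paid                  -59
5    S3      57       5   shipped                  -52
6    S3      77       4      paid                  -73
7    S3      41       2      paid                  -39
8    S3      18       5   shipped                  -13
9    S5      26       1   pending                  -25
add column total = t['rating_minus_refund'] + t['refund']:
  store  refund  rating    status  rating_minus_refund  total
0    S4      13       4  returned                   -9      4
1    S5       9       3      paid                   -6      3
2    S2       2       3      paid                    1      3
3    S2      61       4      paid                  -57      4
4    S2      63       4      paid                  -59      4
5    S3      57       5   shipped                  -52      5
6    S3      77       4      paid                  -73      4
7    S3      41       2      paid                  -39      2
8    S3      18       5   shipped                  -13      5
9    S5      26       1   pending                  -25      1
group by status, count of total:
          total
status         
paid          6
pending       1
returned      1
shipped       2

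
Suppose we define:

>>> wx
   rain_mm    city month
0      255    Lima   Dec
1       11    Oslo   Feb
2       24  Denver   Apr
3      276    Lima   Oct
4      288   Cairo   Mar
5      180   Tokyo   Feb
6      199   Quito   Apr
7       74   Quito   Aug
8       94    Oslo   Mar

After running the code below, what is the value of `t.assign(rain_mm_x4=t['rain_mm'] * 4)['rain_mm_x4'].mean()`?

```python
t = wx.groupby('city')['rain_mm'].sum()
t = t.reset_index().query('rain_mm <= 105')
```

group by city, sum of rain_mm:
city
Cairo     288
Denver     24
Lima      531
Oslo      105
Quito     273
Tokyo     180
Name: rain_mm, dtype: int64
reset_index():
     city  rain_mm
0   Cairo      288
1  Denver       24
2    Lima      531
3    Oslo      105
4   Quito      273
5   Tokyo      180
filter rows where rain_mm <= 105:
     city  rain_mm
1  Denver       24
3    Oslo      105
add column rain_mm_x4 = t['rain_mm'] * 4:
     city  rain_mm  rain_mm_x4
1  Denver       24          96
3    Oslo      105         420

258.0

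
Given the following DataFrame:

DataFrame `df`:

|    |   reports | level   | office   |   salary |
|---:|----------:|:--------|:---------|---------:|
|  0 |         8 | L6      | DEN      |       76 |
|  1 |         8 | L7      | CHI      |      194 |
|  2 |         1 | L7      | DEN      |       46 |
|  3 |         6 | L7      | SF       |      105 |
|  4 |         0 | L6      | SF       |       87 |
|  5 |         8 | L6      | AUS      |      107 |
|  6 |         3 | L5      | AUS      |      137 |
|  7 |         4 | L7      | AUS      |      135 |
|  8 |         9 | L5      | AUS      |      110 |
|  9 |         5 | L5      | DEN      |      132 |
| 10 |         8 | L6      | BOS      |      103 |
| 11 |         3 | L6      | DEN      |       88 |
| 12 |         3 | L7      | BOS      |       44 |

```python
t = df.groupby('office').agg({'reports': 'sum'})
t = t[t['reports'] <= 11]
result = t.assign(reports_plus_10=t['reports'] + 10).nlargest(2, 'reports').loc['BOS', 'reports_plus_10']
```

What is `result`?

21

group by office, sum of reports:
        reports
office         
AUS          24
BOS          11
CHI           8
DEN          17
SF            6
filter rows where reports <= 11:
        reports
office         
BOS          11
CHI           8
SF            6
add column reports_plus_10 = t['reports'] + 10:
        reports  reports_plus_10
office                          
BOS          11               21
CHI           8               18
SF            6               16
take 2 rows with largest reports:
        reports  reports_plus_10
office                          
BOS          11               21
CHI           8               18
Reading off the value at row 'BOS', column 'reports_plus_10', we get 21.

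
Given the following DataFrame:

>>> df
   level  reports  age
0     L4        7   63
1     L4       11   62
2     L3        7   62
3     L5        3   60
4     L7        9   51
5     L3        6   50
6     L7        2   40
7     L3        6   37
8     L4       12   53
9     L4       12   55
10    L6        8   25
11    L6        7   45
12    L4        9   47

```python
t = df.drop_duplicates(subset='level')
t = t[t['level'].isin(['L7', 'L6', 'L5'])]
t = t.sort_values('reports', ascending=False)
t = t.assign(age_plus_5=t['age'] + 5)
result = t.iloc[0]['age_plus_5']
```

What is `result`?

drop duplicate level (keep=first):
   level  reports  age
0     L4        7   63
2     L3        7   62
3     L5        3   60
4     L7        9   51
10    L6        8   25
filter rows where level in ['L7', 'L6', 'L5']:
   level  reports  age
3     L5        3   60
4     L7        9   51
10    L6        8   25
sort by reports descending:
   level  reports  age
4     L7        9   51
10    L6        8   25
3     L5        3   60
add column age_plus_5 = t['age'] + 5:
   level  reports  age  age_plus_5
4     L7        9   51          56
10    L6        8   25          30
3     L5        3   60          65

56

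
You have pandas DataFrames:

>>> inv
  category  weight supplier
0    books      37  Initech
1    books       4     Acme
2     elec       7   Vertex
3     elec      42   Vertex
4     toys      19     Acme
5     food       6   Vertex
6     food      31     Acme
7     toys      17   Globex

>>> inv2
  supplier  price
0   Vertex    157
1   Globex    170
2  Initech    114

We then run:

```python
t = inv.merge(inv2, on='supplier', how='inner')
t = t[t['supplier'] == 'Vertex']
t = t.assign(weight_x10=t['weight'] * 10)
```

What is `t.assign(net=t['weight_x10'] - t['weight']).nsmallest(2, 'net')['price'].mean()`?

157.0

merge on 'supplier' (how='inner') → 5 rows:
  category  weight supplier  price
0    books      37  Initech    114
1     elec       7   Vertex    157
2     elec      42   Vertex    157
3     food       6   Vertex    157
4     toys      17   Globex    170
filter rows where supplier == 'Vertex':
  category  weight supplier  price
1     elec       7   Vertex    157
2     elec      42   Vertex    157
3     food       6   Vertex    157
add column weight_x10 = t['weight'] * 10:
  category  weight supplier  price  weight_x10
1     elec       7   Vertex    157          70
2     elec      42   Vertex    157         420
3     food       6   Vertex    157          60
add column net = t['weight_x10'] - t['weight']:
  category  weight supplier  price  weight_x10  net
1     elec       7   Vertex    157          70   63
2     elec      42   Vertex    157         420  378
3     food       6   Vertex    157          60   54
take 2 rows with smallest net:
  category  weight supplier  price  weight_x10  net
3     food       6   Vertex    157          60   54
1     elec       7   Vertex    157          70   63
The mean of column 'price' is 157.0.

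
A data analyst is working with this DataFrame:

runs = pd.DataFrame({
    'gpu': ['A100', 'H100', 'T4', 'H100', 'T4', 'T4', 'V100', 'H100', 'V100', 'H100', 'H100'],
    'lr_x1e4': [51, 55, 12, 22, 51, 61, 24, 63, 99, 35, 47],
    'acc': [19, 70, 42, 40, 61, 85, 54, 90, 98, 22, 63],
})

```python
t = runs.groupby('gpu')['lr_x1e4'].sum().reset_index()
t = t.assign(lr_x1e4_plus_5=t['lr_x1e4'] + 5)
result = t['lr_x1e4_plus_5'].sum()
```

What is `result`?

540

group by gpu, sum of lr_x1e4:
gpu
A100     51
H100    222
T4      124
V100    123
Name: lr_x1e4, dtype: int64
reset_index():
    gpu  lr_x1e4
0  A100       51
1  H100      222
2    T4      124
3  V100      123
add column lr_x1e4_plus_5 = t['lr_x1e4'] + 5:
    gpu  lr_x1e4  lr_x1e4_plus_5
0  A100       51              56
1  H100      222             227
2    T4      124             129
3  V100      123             128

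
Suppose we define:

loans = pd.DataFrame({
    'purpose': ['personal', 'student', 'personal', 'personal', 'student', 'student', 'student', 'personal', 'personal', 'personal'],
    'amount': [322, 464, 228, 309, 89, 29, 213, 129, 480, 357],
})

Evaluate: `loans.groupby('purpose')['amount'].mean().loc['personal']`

304.166666667

group by purpose, mean of amount:
purpose
personal    304.166667
student     198.750000
Name: amount, dtype: float64
Reading off the value at index 'personal', we get 304.166666667.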